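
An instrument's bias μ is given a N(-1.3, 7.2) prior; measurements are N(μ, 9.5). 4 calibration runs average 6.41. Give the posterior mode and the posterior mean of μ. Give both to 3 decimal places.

μ_MAP = 4.498, E[μ|data] = 4.498

Posterior for μ is Normal. Precision-weighted mean: (1/7.2·-1.3 + 4/9.5·6.41) / (1/7.2 + 4/9.5) = 4.498.
A Normal posterior is symmetric, so mode = mean.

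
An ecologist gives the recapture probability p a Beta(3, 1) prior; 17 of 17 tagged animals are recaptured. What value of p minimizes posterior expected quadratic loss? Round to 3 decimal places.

0.952

Posterior: Beta(3+17, 1+0) = Beta(20, 1).
Since β = 1 ≤ 1 and α > 1, the Beta density is monotone increasing on [0,1]; the mode is at 1.
Mean = 20/(20+1) = 0.952.
Quadratic loss ⇒ the optimal estimator is the posterior mean.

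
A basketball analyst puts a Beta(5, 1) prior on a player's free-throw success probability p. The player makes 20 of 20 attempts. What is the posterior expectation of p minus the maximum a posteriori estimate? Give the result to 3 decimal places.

-0.038

Posterior: Beta(5+20, 1+0) = Beta(25, 1).
Since β = 1 ≤ 1 and α > 1, the Beta density is monotone increasing on [0,1]; the mode is at 1.
Mean = 25/(25+1) = 0.962.
Difference = 0.962 − 1.000 = -0.038.
Left-skewed posterior ⇒ mean < mode.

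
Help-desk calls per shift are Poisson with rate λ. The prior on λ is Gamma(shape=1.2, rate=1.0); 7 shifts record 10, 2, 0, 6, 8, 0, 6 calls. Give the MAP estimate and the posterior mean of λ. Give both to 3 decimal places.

MAP estimate = 4.025, posterior mean = 4.150

Σ counts = 32. Posterior: Gamma(shape = 1.2+32 = 33.2, rate = 1.0+7 = 8.0).
Mode = (α−1)/β = 32.2/8.0 = 4.025.
Mean = α/β = 33.2/8.0 = 4.150.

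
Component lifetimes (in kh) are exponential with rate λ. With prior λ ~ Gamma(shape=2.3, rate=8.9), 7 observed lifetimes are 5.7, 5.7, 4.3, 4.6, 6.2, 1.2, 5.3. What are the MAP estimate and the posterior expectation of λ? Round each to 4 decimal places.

Σ times = 33.0. Posterior: Gamma(shape = 2.3+7 = 9.3, rate = 8.9+33.0 = 41.9).
Mode = (α−1)/β = 8.3/41.9 = 0.1981.
Mean = α/β = 9.3/41.9 = 0.2220.

MAP = 0.1981, posterior mean = 0.2220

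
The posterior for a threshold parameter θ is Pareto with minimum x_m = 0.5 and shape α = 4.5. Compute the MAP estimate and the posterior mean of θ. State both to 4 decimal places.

MAP estimate = 0.5000, posterior mean = 0.6429

The Pareto density is strictly decreasing on [x_m, ∞), so the mode is x_m = 0.5000.
Mean = α·x_m/(α−1) = 4.5·0.5/3.5 = 0.6429.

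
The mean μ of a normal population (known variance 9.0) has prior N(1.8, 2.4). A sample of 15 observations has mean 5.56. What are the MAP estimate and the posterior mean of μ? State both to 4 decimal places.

Posterior for μ is Normal. Precision-weighted mean: (1/2.4·1.8 + 15/9.0·5.56) / (1/2.4 + 15/9.0) = 4.8080.
A Normal posterior is symmetric, so mode = mean.

μ_MAP = 4.8080, E[μ|data] = 4.8080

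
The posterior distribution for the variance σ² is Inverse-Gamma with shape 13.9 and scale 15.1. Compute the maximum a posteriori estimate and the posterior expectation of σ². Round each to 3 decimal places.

Mode = β/(α+1) = 15.1/14.9 = 1.013.
Mean = β/(α−1) = 15.1/12.9 = 1.171.

maximum a posteriori estimate = 1.013, posterior expectation = 1.171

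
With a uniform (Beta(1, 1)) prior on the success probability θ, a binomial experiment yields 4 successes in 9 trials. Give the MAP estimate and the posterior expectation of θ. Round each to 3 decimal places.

MAP = 0.444, posterior mean = 0.455

Posterior: Beta(1+4, 1+5) = Beta(5, 6).
Mode = (5−1)/(5+6−2) = 4/9 = 0.444.
With a flat prior the MAP equals the MLE, 4/9.
Mean = 5/(5+6) = 5/11 = 0.455.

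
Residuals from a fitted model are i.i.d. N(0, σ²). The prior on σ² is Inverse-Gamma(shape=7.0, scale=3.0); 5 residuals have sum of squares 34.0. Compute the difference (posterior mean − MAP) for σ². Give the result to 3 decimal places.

0.448

Posterior: Inverse-Gamma(shape = 7.0+5/2 = 9.5, scale = 3.0+34.0/2 = 20.0).
Mode = β/(α+1) = 20.0/10.5 = 1.905.
Mean = β/(α−1) = 20.0/8.5 = 2.353.
Difference = 2.353 − 1.905 = 0.448.
The mean is pulled above the mode by the posterior's right skew.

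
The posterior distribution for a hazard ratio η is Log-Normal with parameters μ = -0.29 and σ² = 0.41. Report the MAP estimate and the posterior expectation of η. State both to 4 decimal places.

η_MAP = 0.4966, E[η|data] = 0.9185

Mode = exp(μ − σ²) = exp(-0.70) = 0.4966.
Mean = exp(μ + σ²/2) = exp(-0.085) = 0.9185.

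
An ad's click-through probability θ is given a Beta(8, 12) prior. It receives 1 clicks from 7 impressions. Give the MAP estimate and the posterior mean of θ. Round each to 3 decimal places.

MAP = 0.320; posterior mean = 0.333

Posterior: Beta(8+1, 12+6) = Beta(9, 18).
Mode = (9−1)/(9+18−2) = 8/25 = 0.320.
Mean = 9/(9+18) = 9/27 = 0.333.
Right-skewed posterior ⇒ mode < mean.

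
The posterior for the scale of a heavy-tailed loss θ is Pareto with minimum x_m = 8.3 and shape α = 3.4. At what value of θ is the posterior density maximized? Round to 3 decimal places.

8.300

The Pareto density is strictly decreasing on [x_m, ∞), so the mode is x_m = 8.300.
Mean = α·x_m/(α−1) = 3.4·8.3/2.4 = 11.758.
This is the posterior mode — the MAP estimate.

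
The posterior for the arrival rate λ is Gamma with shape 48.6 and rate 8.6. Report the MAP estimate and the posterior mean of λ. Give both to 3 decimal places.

Mode = (α−1)/β = 47.6/8.6 = 5.535.
Mean = α/β = 48.6/8.6 = 5.651.
The mean is pulled above the mode by the posterior's right skew.

λ_MAP = 5.535, E[λ|data] = 5.651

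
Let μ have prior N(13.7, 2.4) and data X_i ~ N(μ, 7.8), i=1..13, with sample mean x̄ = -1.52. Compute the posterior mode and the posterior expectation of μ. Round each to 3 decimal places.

Posterior for μ is Normal. Precision-weighted mean: (1/2.4·13.7 + 13/7.8·-1.52) / (1/2.4 + 13/7.8) = 1.524.
A Normal posterior is symmetric, so mode = mean.

μ_MAP = 1.524, E[μ|data] = 1.524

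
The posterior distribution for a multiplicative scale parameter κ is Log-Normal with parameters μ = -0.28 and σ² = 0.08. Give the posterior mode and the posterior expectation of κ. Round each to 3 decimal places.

MAP = 0.698, posterior mean = 0.787

Mode = exp(μ − σ²) = exp(-0.36) = 0.698.
Mean = exp(μ + σ²/2) = exp(-0.240) = 0.787.
Right-skewed posterior ⇒ mode < mean.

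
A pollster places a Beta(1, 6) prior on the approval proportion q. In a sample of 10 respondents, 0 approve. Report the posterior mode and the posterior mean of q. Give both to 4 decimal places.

MAP: 0.0000. Posterior mean: 0.0588.

Posterior: Beta(1+0, 6+10) = Beta(1, 16).
Since α = 1 ≤ 1 and β > 1, the Beta density is monotone decreasing on [0,1]; the mode is at 0.
Mean = 1/(1+16) = 0.0588.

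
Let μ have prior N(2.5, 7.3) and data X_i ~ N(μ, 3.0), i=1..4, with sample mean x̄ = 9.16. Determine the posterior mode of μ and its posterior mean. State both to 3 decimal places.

Posterior for μ is Normal. Precision-weighted mean: (1/7.3·2.5 + 4/3.0·9.16) / (1/7.3 + 4/3.0) = 8.540.
A Normal posterior is symmetric, so mode = mean.

posterior mode = 8.540, posterior mean = 8.540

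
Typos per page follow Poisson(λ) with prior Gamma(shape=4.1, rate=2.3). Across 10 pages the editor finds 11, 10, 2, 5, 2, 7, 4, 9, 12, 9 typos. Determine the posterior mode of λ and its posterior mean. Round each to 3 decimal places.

Σ counts = 71. Posterior: Gamma(shape = 4.1+71 = 75.1, rate = 2.3+10 = 12.3).
Mode = (α−1)/β = 74.1/12.3 = 6.024.
Mean = α/β = 75.1/12.3 = 6.106.
The mean is pulled above the mode by the posterior's right skew.

MAP = 6.024, posterior mean = 6.106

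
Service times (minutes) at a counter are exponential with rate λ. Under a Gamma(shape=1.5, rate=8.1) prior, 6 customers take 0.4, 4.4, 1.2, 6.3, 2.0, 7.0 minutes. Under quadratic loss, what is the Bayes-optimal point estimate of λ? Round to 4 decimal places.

Σ times = 21.3. Posterior: Gamma(shape = 1.5+6 = 7.5, rate = 8.1+21.3 = 29.4).
Mode = (α−1)/β = 6.5/29.4 = 0.2211.
Mean = α/β = 7.5/29.4 = 0.2551.
Quadratic loss ⇒ the optimal estimator is the posterior mean.

0.2551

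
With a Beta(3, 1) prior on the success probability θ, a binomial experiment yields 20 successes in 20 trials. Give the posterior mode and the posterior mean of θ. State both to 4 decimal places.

Posterior: Beta(3+20, 1+0) = Beta(23, 1).
Since β = 1 ≤ 1 and α > 1, the Beta density is monotone increasing on [0,1]; the mode is at 1.
Mean = 23/(23+1) = 0.9583.

θ_MAP = 1.0000, E[θ|data] = 0.9583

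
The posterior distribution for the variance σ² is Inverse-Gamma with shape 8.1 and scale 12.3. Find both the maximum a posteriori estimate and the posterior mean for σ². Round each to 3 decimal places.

σ²_MAP = 1.352, E[σ²|data] = 1.732

Mode = β/(α+1) = 12.3/9.1 = 1.352.
Mean = β/(α−1) = 12.3/7.1 = 1.732.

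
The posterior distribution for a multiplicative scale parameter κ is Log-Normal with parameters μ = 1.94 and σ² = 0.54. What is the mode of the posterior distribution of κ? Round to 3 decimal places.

4.055

Mode = exp(μ − σ²) = exp(1.40) = 4.055.
Mean = exp(μ + σ²/2) = exp(2.210) = 9.116.
This is the posterior mode — the MAP estimate.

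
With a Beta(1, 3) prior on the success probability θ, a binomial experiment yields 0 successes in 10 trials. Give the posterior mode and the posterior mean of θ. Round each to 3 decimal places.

Posterior: Beta(1+0, 3+10) = Beta(1, 13).
Since α = 1 ≤ 1 and β > 1, the Beta density is monotone decreasing on [0,1]; the mode is at 0.
Mean = 1/(1+13) = 0.071.
The mean is pulled above the mode by the posterior's right skew.

MAP = 0.000, posterior mean = 0.071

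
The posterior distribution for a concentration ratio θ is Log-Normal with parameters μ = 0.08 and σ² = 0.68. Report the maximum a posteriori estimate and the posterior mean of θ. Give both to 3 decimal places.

θ_MAP = 0.549, E[θ|data] = 1.522

Mode = exp(μ − σ²) = exp(-0.60) = 0.549.
Mean = exp(μ + σ²/2) = exp(0.420) = 1.522.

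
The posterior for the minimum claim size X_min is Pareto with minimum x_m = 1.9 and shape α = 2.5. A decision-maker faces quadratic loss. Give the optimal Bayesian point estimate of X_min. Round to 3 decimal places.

The Pareto density is strictly decreasing on [x_m, ∞), so the mode is x_m = 1.900.
Mean = α·x_m/(α−1) = 2.5·1.9/1.5 = 3.167.
Quadratic loss ⇒ the optimal estimator is the posterior mean.

3.167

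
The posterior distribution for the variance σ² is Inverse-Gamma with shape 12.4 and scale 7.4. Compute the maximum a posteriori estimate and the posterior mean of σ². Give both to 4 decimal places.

Mode = β/(α+1) = 7.4/13.4 = 0.5522.
Mean = β/(α−1) = 7.4/11.4 = 0.6491.
The posterior is right-skewed, so the mean exceeds the mode.

MAP: 0.5522. Posterior mean: 0.6491.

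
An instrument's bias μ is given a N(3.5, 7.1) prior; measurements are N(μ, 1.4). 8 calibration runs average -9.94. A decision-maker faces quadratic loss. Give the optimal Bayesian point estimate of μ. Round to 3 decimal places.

-9.617

Posterior for μ is Normal. Precision-weighted mean: (1/7.1·3.5 + 8/1.4·-9.94) / (1/7.1 + 8/1.4) = -9.617.
A Normal posterior is symmetric, so mode = mean.
Quadratic loss ⇒ the optimal estimator is the posterior mean.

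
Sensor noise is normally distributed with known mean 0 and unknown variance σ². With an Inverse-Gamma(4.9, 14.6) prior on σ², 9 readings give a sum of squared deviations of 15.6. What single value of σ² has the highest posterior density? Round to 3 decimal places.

Posterior: Inverse-Gamma(shape = 4.9+9/2 = 9.4, scale = 14.6+15.6/2 = 22.4).
Mode = β/(α+1) = 22.4/10.4 = 2.154.
Mean = β/(α−1) = 22.4/8.4 = 2.667.
This is the posterior mode — the MAP estimate.

2.154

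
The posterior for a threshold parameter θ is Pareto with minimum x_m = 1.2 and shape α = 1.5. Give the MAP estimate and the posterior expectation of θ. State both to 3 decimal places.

The Pareto density is strictly decreasing on [x_m, ∞), so the mode is x_m = 1.200.
Mean = α·x_m/(α−1) = 1.5·1.2/0.5 = 3.600.

MAP = 1.200, posterior mean = 3.600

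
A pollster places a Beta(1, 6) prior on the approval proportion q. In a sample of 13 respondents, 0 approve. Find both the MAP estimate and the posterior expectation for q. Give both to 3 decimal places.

MAP estimate = 0.000, posterior expectation = 0.050

Posterior: Beta(1+0, 6+13) = Beta(1, 19).
Since α = 1 ≤ 1 and β > 1, the Beta density is monotone decreasing on [0,1]; the mode is at 0.
Mean = 1/(1+19) = 0.050.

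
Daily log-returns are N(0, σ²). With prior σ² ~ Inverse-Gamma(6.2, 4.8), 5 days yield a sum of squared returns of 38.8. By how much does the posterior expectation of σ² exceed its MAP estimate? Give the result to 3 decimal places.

Posterior: Inverse-Gamma(shape = 6.2+5/2 = 8.7, scale = 4.8+38.8/2 = 24.2).
Mode = β/(α+1) = 24.2/9.7 = 2.495.
Mean = β/(α−1) = 24.2/7.7 = 3.143.
Difference = 3.143 − 2.495 = 0.648.
The mean is pulled above the mode by the posterior's right skew.

0.648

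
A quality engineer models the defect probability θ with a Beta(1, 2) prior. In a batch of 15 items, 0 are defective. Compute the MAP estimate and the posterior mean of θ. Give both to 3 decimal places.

MAP estimate = 0.000, posterior mean = 0.056

Posterior: Beta(1+0, 2+15) = Beta(1, 17).
Since α = 1 ≤ 1 and β > 1, the Beta density is monotone decreasing on [0,1]; the mode is at 0.
Mean = 1/(1+17) = 0.056.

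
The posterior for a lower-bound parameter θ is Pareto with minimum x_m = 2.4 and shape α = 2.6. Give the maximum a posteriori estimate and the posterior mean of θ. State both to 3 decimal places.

MAP = 2.400, posterior mean = 3.900

The Pareto density is strictly decreasing on [x_m, ∞), so the mode is x_m = 2.400.
Mean = α·x_m/(α−1) = 2.6·2.4/1.6 = 3.900.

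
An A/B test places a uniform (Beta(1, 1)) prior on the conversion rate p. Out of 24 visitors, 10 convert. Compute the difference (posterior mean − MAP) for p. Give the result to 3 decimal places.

0.006

Posterior: Beta(1+10, 1+14) = Beta(11, 15).
Mode = (11−1)/(11+15−2) = 10/24 = 0.417.
With a flat prior the MAP equals the MLE, 10/24.
Mean = 11/(11+15) = 11/26 = 0.423.
Difference = 0.423 − 0.417 = 0.006.
Right-skewed posterior ⇒ mode < mean.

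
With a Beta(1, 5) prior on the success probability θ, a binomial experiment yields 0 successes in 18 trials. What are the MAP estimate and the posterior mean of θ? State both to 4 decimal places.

MAP = 0.0000; posterior mean = 0.0417

Posterior: Beta(1+0, 5+18) = Beta(1, 23).
Since α = 1 ≤ 1 and β > 1, the Beta density is monotone decreasing on [0,1]; the mode is at 0.
Mean = 1/(1+23) = 0.0417.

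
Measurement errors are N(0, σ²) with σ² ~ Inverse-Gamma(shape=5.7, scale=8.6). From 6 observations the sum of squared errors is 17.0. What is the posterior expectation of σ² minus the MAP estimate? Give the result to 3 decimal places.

0.458

Posterior: Inverse-Gamma(shape = 5.7+6/2 = 8.7, scale = 8.6+17.0/2 = 17.1).
Mode = β/(α+1) = 17.1/9.7 = 1.763.
Mean = β/(α−1) = 17.1/7.7 = 2.221.
Difference = 2.221 − 1.763 = 0.458.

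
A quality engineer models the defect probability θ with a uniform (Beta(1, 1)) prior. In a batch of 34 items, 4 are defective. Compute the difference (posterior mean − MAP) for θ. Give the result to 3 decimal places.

Posterior: Beta(1+4, 1+30) = Beta(5, 31).
Mode = (5−1)/(5+31−2) = 4/34 = 0.118.
With a flat prior the MAP equals the MLE, 4/34.
Mean = 5/(5+31) = 5/36 = 0.139.
Difference = 0.139 − 0.118 = 0.021.

0.021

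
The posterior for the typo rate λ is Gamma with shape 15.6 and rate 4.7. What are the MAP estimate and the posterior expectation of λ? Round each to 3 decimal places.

MAP = 3.106; posterior mean = 3.319

Mode = (α−1)/β = 14.6/4.7 = 3.106.
Mean = α/β = 15.6/4.7 = 3.319.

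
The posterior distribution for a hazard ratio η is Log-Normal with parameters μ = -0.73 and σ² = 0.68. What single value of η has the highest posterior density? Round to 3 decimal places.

0.244

Mode = exp(μ − σ²) = exp(-1.41) = 0.244.
Mean = exp(μ + σ²/2) = exp(-0.390) = 0.677.
This is the posterior mode — the MAP estimate.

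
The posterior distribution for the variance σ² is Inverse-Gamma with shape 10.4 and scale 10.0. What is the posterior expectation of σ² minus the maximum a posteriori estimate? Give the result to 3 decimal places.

0.187

Mode = β/(α+1) = 10.0/11.4 = 0.877.
Mean = β/(α−1) = 10.0/9.4 = 1.064.
Difference = 1.064 − 0.877 = 0.187.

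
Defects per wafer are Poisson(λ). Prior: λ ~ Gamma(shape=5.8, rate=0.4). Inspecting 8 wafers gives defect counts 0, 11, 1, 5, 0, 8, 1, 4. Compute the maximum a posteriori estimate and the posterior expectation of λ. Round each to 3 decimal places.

Σ counts = 30. Posterior: Gamma(shape = 5.8+30 = 35.8, rate = 0.4+8 = 8.4).
Mode = (α−1)/β = 34.8/8.4 = 4.143.
Mean = α/β = 35.8/8.4 = 4.262.

MAP = 4.143, posterior mean = 4.262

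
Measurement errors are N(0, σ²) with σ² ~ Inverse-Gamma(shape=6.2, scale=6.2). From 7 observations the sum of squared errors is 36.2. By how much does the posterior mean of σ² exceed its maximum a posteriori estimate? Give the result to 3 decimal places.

0.522

Posterior: Inverse-Gamma(shape = 6.2+7/2 = 9.7, scale = 6.2+36.2/2 = 24.3).
Mode = β/(α+1) = 24.3/10.7 = 2.271.
Mean = β/(α−1) = 24.3/8.7 = 2.793.
Difference = 2.793 − 2.271 = 0.522.
Mean > mode: the posterior has a right tail.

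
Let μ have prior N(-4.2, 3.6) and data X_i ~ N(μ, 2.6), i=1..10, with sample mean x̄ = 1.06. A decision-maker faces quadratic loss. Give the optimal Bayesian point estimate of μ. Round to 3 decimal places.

Posterior for μ is Normal. Precision-weighted mean: (1/3.6·-4.2 + 10/2.6·1.06) / (1/3.6 + 10/2.6) = 0.706.
A Normal posterior is symmetric, so mode = mean.
Quadratic loss ⇒ the optimal estimator is the posterior mean.

0.706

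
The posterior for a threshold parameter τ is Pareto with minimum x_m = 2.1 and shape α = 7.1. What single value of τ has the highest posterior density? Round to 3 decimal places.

2.100

The Pareto density is strictly decreasing on [x_m, ∞), so the mode is x_m = 2.100.
Mean = α·x_m/(α−1) = 7.1·2.1/6.1 = 2.444.
This is the posterior mode — the MAP estimate.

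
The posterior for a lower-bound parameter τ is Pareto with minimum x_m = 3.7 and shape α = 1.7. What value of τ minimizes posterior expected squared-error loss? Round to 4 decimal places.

8.9857

The Pareto density is strictly decreasing on [x_m, ∞), so the mode is x_m = 3.7000.
Mean = α·x_m/(α−1) = 1.7·3.7/0.7 = 8.9857.
Squared-error loss ⇒ the optimal estimator is the posterior mean.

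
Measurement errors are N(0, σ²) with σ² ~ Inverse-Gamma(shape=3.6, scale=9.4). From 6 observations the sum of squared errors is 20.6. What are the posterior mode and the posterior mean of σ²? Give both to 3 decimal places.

Posterior: Inverse-Gamma(shape = 3.6+6/2 = 6.6, scale = 9.4+20.6/2 = 19.7).
Mode = β/(α+1) = 19.7/7.6 = 2.592.
Mean = β/(α−1) = 19.7/5.6 = 3.518.
The mean is pulled above the mode by the posterior's right skew.

σ²_MAP = 2.592, E[σ²|data] = 3.518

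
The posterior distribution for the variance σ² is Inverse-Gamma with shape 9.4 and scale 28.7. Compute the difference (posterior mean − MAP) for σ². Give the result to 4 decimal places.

Mode = β/(α+1) = 28.7/10.4 = 2.7596.
Mean = β/(α−1) = 28.7/8.4 = 3.4167.
Difference = 3.4167 − 2.7596 = 0.6571.
The posterior is right-skewed, so the mean exceeds the mode.

0.6571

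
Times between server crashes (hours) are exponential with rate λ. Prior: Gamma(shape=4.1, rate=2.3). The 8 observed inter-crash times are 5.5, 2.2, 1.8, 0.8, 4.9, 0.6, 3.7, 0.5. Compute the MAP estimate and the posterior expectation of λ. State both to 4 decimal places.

MAP = 0.4978, posterior mean = 0.5426

Σ times = 20.0. Posterior: Gamma(shape = 4.1+8 = 12.1, rate = 2.3+20.0 = 22.3).
Mode = (α−1)/β = 11.1/22.3 = 0.4978.
Mean = α/β = 12.1/22.3 = 0.5426.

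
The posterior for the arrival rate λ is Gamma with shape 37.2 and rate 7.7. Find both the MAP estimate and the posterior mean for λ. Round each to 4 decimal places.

Mode = (α−1)/β = 36.2/7.7 = 4.7013.
Mean = α/β = 37.2/7.7 = 4.8312.

λ_MAP = 4.7013, E[λ|data] = 4.8312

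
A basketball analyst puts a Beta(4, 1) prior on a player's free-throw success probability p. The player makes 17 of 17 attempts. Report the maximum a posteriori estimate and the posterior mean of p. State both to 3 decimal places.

Posterior: Beta(4+17, 1+0) = Beta(21, 1).
Since β = 1 ≤ 1 and α > 1, the Beta density is monotone increasing on [0,1]; the mode is at 1.
Mean = 21/(21+1) = 0.955.
The mean is pulled below the mode by the posterior's left skew.

MAP: 1.000. Posterior mean: 0.955.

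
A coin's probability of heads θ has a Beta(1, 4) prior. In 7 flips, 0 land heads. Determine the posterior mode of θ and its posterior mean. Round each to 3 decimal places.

MAP = 0.000, posterior mean = 0.083

Posterior: Beta(1+0, 4+7) = Beta(1, 11).
Since α = 1 ≤ 1 and β > 1, the Beta density is monotone decreasing on [0,1]; the mode is at 0.
Mean = 1/(1+11) = 0.083.
Right-skewed posterior ⇒ mode < mean.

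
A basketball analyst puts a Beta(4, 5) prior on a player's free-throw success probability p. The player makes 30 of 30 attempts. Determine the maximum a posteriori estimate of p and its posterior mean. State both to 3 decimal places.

Posterior: Beta(4+30, 5+0) = Beta(34, 5).
Mode = (34−1)/(34+5−2) = 33/37 = 0.892.
Mean = 34/(34+5) = 34/39 = 0.872.

MAP = 0.892; posterior mean = 0.872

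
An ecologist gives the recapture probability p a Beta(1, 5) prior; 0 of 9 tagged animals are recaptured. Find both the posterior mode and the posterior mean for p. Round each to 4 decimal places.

MAP = 0.0000, posterior mean = 0.0667

Posterior: Beta(1+0, 5+9) = Beta(1, 14).
Since α = 1 ≤ 1 and β > 1, the Beta density is monotone decreasing on [0,1]; the mode is at 0.
Mean = 1/(1+14) = 0.0667.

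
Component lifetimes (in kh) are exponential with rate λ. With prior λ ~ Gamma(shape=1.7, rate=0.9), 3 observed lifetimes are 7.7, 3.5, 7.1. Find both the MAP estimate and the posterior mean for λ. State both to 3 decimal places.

Σ times = 18.3. Posterior: Gamma(shape = 1.7+3 = 4.7, rate = 0.9+18.3 = 19.2).
Mode = (α−1)/β = 3.7/19.2 = 0.193.
Mean = α/β = 4.7/19.2 = 0.245.
The mean is pulled above the mode by the posterior's right skew.

MAP estimate = 0.193, posterior mean = 0.245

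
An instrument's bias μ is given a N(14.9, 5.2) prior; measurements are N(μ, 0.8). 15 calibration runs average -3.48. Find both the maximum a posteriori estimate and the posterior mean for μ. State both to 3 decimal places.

Posterior for μ is Normal. Precision-weighted mean: (1/5.2·14.9 + 15/0.8·-3.48) / (1/5.2 + 15/0.8) = -3.293.
A Normal posterior is symmetric, so mode = mean.

maximum a posteriori estimate = -3.293, posterior mean = -3.293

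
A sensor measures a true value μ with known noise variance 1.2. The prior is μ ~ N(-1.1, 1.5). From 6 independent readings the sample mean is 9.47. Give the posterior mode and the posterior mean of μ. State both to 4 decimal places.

MAP = 8.2265; posterior mean = 8.2265

Posterior for μ is Normal. Precision-weighted mean: (1/1.5·-1.1 + 6/1.2·9.47) / (1/1.5 + 6/1.2) = 8.2265.
A Normal posterior is symmetric, so mode = mean.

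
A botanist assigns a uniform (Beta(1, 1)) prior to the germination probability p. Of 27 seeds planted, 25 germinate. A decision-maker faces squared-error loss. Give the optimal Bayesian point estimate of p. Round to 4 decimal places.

Posterior: Beta(1+25, 1+2) = Beta(26, 3).
Mode = (26−1)/(26+3−2) = 25/27 = 0.9259.
With a flat prior the MAP equals the MLE, 25/27.
Mean = 26/(26+3) = 26/29 = 0.8966.
Squared-error loss ⇒ the optimal estimator is the posterior mean.

0.8966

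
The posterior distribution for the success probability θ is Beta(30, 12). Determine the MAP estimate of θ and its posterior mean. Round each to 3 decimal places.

MAP: 0.725. Posterior mean: 0.714.

Mode = (30−1)/(30+12−2) = 29/40 = 0.725.
Mean = 30/(30+12) = 30/42 = 0.714.
Mode > mean: the posterior has a left tail.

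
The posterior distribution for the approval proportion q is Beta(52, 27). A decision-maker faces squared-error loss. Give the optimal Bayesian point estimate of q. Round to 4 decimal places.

0.6582

Mode = (52−1)/(52+27−2) = 51/77 = 0.6623.
Mean = 52/(52+27) = 52/79 = 0.6582.
Squared-error loss ⇒ the optimal estimator is the posterior mean.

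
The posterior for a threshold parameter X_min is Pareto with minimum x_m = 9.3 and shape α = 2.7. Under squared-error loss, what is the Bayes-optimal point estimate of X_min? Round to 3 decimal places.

14.771

The Pareto density is strictly decreasing on [x_m, ∞), so the mode is x_m = 9.300.
Mean = α·x_m/(α−1) = 2.7·9.3/1.7 = 14.771.
Squared-error loss ⇒ the optimal estimator is the posterior mean.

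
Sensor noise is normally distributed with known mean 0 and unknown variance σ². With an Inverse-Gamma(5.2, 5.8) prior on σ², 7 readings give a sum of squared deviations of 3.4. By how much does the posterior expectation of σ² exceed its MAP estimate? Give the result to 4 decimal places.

0.2008

Posterior: Inverse-Gamma(shape = 5.2+7/2 = 8.7, scale = 5.8+3.4/2 = 7.5).
Mode = β/(α+1) = 7.5/9.7 = 0.7732.
Mean = β/(α−1) = 7.5/7.7 = 0.9740.
Difference = 0.9740 − 0.7732 = 0.2008.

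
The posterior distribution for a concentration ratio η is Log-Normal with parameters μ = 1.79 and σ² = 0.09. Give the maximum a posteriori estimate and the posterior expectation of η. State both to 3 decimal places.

Mode = exp(μ − σ²) = exp(1.70) = 5.474.
Mean = exp(μ + σ²/2) = exp(1.835) = 6.265.

MAP = 5.474, posterior mean = 6.265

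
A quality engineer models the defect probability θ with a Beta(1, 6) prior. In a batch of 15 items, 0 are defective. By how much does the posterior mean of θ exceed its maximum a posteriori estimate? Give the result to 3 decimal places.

0.045

Posterior: Beta(1+0, 6+15) = Beta(1, 21).
Since α = 1 ≤ 1 and β > 1, the Beta density is monotone decreasing on [0,1]; the mode is at 0.
Mean = 1/(1+21) = 0.045.
Difference = 0.045 − 0.000 = 0.045.
The mean is pulled above the mode by the posterior's right skew.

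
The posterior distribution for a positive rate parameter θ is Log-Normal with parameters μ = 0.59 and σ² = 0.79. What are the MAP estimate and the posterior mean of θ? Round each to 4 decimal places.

MAP = 0.8187, posterior mean = 2.6778

Mode = exp(μ − σ²) = exp(-0.20) = 0.8187.
Mean = exp(μ + σ²/2) = exp(0.985) = 2.6778.
The mean is pulled above the mode by the posterior's right skew.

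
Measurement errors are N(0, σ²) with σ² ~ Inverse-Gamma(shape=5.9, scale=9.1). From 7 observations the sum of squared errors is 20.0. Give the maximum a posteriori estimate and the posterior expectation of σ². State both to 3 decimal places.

Posterior: Inverse-Gamma(shape = 5.9+7/2 = 9.4, scale = 9.1+20.0/2 = 19.1).
Mode = β/(α+1) = 19.1/10.4 = 1.837.
Mean = β/(α−1) = 19.1/8.4 = 2.274.

MAP = 1.837, posterior mean = 2.274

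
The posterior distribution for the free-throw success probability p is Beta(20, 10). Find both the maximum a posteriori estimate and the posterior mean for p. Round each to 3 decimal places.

Mode = (20−1)/(20+10−2) = 19/28 = 0.679.
Mean = 20/(20+10) = 20/30 = 0.667.
The posterior is left-skewed, so the mode exceeds the mean.

maximum a posteriori estimate = 0.679, posterior mean = 0.667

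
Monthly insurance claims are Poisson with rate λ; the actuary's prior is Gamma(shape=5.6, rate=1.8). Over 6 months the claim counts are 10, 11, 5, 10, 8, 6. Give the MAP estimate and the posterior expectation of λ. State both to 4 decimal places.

Σ counts = 50. Posterior: Gamma(shape = 5.6+50 = 55.6, rate = 1.8+6 = 7.8).
Mode = (α−1)/β = 54.6/7.8 = 7.0000.
Mean = α/β = 55.6/7.8 = 7.1282.
Right-skewed posterior ⇒ mode < mean.

MAP: 7.0000. Posterior mean: 7.1282.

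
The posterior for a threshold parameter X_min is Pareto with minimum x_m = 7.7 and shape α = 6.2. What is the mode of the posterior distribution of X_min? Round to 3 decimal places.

The Pareto density is strictly decreasing on [x_m, ∞), so the mode is x_m = 7.700.
Mean = α·x_m/(α−1) = 6.2·7.7/5.2 = 9.181.
This is the posterior mode — the MAP estimate.

7.700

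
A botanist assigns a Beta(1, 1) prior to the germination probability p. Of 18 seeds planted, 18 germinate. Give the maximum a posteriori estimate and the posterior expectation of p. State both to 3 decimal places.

MAP = 1.000; posterior mean = 0.950

Posterior: Beta(1+18, 1+0) = Beta(19, 1).
Since β = 1 ≤ 1 and α > 1, the Beta density is monotone increasing on [0,1]; the mode is at 1.
Mean = 19/(19+1) = 0.950.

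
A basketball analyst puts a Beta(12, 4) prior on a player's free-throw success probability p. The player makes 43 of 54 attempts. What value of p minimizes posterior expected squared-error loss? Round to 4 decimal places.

Posterior: Beta(12+43, 4+11) = Beta(55, 15).
Mode = (55−1)/(55+15−2) = 54/68 = 0.7941.
Mean = 55/(55+15) = 55/70 = 0.7857.
Squared-error loss ⇒ the optimal estimator is the posterior mean.

0.7857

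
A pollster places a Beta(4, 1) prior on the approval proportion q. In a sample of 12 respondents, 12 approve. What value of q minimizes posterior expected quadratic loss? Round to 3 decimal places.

0.941

Posterior: Beta(4+12, 1+0) = Beta(16, 1).
Since β = 1 ≤ 1 and α > 1, the Beta density is monotone increasing on [0,1]; the mode is at 1.
Mean = 16/(16+1) = 0.941.
Quadratic loss ⇒ the optimal estimator is the posterior mean.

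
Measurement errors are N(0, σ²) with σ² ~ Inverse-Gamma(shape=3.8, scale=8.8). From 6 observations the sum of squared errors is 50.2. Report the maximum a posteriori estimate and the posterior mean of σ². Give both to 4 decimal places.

MAP = 4.3462, posterior mean = 5.8448

Posterior: Inverse-Gamma(shape = 3.8+6/2 = 6.8, scale = 8.8+50.2/2 = 33.9).
Mode = β/(α+1) = 33.9/7.8 = 4.3462.
Mean = β/(α−1) = 33.9/5.8 = 5.8448.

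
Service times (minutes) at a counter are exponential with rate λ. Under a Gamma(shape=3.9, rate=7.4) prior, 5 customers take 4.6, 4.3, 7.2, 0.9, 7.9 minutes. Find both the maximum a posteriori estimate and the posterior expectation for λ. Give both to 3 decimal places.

Σ times = 24.9. Posterior: Gamma(shape = 3.9+5 = 8.9, rate = 7.4+24.9 = 32.3).
Mode = (α−1)/β = 7.9/32.3 = 0.245.
Mean = α/β = 8.9/32.3 = 0.276.

MAP = 0.245, posterior mean = 0.276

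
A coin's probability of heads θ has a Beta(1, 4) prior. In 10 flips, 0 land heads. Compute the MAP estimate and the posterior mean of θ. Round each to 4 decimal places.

Posterior: Beta(1+0, 4+10) = Beta(1, 14).
Since α = 1 ≤ 1 and β > 1, the Beta density is monotone decreasing on [0,1]; the mode is at 0.
Mean = 1/(1+14) = 0.0667.

MAP = 0.0000, posterior mean = 0.0667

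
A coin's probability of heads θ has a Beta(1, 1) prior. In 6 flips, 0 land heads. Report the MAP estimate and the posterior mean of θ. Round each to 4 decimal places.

MAP = 0.0000; posterior mean = 0.1250

Posterior: Beta(1+0, 1+6) = Beta(1, 7).
Since α = 1 ≤ 1 and β > 1, the Beta density is monotone decreasing on [0,1]; the mode is at 0.
Mean = 1/(1+7) = 0.1250.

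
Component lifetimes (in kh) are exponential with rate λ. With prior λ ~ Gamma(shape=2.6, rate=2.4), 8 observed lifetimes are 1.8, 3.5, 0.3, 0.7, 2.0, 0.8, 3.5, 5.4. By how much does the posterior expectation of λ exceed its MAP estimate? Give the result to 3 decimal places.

0.049

Σ times = 18.0. Posterior: Gamma(shape = 2.6+8 = 10.6, rate = 2.4+18.0 = 20.4).
Mode = (α−1)/β = 9.6/20.4 = 0.471.
Mean = α/β = 10.6/20.4 = 0.520.
Difference = 0.520 − 0.471 = 0.049.
Mean > mode: the posterior has a right tail.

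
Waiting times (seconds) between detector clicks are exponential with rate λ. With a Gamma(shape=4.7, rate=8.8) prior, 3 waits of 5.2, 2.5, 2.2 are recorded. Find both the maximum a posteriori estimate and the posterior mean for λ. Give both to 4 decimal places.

Σ times = 9.9. Posterior: Gamma(shape = 4.7+3 = 7.7, rate = 8.8+9.9 = 18.7).
Mode = (α−1)/β = 6.7/18.7 = 0.3583.
Mean = α/β = 7.7/18.7 = 0.4118.
The posterior is right-skewed, so the mean exceeds the mode.

λ_MAP = 0.3583, E[λ|data] = 0.4118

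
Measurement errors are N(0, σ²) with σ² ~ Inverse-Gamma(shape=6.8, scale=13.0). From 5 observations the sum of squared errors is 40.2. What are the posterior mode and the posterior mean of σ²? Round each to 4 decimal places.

MAP: 3.2136. Posterior mean: 3.9880.

Posterior: Inverse-Gamma(shape = 6.8+5/2 = 9.3, scale = 13.0+40.2/2 = 33.1).
Mode = β/(α+1) = 33.1/10.3 = 3.2136.
Mean = β/(α−1) = 33.1/8.3 = 3.9880.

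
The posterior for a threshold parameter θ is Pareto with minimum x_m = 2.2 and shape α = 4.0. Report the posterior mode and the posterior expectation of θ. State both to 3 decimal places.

The Pareto density is strictly decreasing on [x_m, ∞), so the mode is x_m = 2.200.
Mean = α·x_m/(α−1) = 4.0·2.2/3.0 = 2.933.
The posterior is right-skewed, so the mean exceeds the mode.

MAP = 2.200, posterior mean = 2.933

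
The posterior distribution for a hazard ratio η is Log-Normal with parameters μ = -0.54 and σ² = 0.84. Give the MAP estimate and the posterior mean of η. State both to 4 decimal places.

Mode = exp(μ − σ²) = exp(-1.38) = 0.2516.
Mean = exp(μ + σ²/2) = exp(-0.120) = 0.8869.

MAP = 0.2516, posterior mean = 0.8869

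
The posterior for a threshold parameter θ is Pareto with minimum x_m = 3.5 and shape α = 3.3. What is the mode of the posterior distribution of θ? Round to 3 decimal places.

The Pareto density is strictly decreasing on [x_m, ∞), so the mode is x_m = 3.500.
Mean = α·x_m/(α−1) = 3.3·3.5/2.3 = 5.022.
This is the posterior mode — the MAP estimate.

3.500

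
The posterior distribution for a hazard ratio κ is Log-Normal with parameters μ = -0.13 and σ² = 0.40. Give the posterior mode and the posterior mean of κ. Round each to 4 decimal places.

posterior mode = 0.5886, posterior mean = 1.0725

Mode = exp(μ − σ²) = exp(-0.53) = 0.5886.
Mean = exp(μ + σ²/2) = exp(0.070) = 1.0725.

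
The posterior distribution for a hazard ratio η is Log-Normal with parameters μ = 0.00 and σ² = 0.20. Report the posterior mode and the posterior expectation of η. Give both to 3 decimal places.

MAP = 0.819; posterior mean = 1.105

Mode = exp(μ − σ²) = exp(-0.20) = 0.819.
Mean = exp(μ + σ²/2) = exp(0.100) = 1.105.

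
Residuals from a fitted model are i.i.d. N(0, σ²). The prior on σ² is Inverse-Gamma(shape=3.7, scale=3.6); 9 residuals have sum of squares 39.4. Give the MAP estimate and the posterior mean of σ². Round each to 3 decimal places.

Posterior: Inverse-Gamma(shape = 3.7+9/2 = 8.2, scale = 3.6+39.4/2 = 23.3).
Mode = β/(α+1) = 23.3/9.2 = 2.533.
Mean = β/(α−1) = 23.3/7.2 = 3.236.

σ²_MAP = 2.533, E[σ²|data] = 3.236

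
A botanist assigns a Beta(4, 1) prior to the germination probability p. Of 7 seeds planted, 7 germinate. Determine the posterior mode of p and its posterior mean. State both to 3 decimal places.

posterior mode = 1.000, posterior mean = 0.917

Posterior: Beta(4+7, 1+0) = Beta(11, 1).
Since β = 1 ≤ 1 and α > 1, the Beta density is monotone increasing on [0,1]; the mode is at 1.
Mean = 11/(11+1) = 0.917.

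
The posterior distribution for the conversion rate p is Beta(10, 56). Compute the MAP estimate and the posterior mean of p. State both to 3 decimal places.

MAP: 0.141. Posterior mean: 0.152.

Mode = (10−1)/(10+56−2) = 9/64 = 0.141.
Mean = 10/(10+56) = 10/66 = 0.152.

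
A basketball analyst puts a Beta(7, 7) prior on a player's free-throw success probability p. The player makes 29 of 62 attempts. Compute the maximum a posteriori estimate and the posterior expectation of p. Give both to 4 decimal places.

Posterior: Beta(7+29, 7+33) = Beta(36, 40).
Mode = (36−1)/(36+40−2) = 35/74 = 0.4730.
Mean = 36/(36+40) = 36/76 = 0.4737.

maximum a posteriori estimate = 0.4730, posterior expectation = 0.4737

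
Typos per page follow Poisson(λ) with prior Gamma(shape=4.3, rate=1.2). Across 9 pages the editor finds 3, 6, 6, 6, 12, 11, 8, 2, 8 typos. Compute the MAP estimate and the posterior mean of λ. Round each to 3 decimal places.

Σ counts = 62. Posterior: Gamma(shape = 4.3+62 = 66.3, rate = 1.2+9 = 10.2).
Mode = (α−1)/β = 65.3/10.2 = 6.402.
Mean = α/β = 66.3/10.2 = 6.500.

MAP: 6.402. Posterior mean: 6.500.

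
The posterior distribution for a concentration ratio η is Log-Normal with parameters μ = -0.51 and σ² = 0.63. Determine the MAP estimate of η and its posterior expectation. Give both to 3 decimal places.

η_MAP = 0.320, E[η|data] = 0.823

Mode = exp(μ − σ²) = exp(-1.14) = 0.320.
Mean = exp(μ + σ²/2) = exp(-0.195) = 0.823.
The posterior is right-skewed, so the mean exceeds the mode.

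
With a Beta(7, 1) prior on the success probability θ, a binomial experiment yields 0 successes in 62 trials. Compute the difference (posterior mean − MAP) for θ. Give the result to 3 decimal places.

0.012

Posterior: Beta(7+0, 1+62) = Beta(7, 63).
Mode = (7−1)/(7+63−2) = 6/68 = 0.088.
Mean = 7/(7+63) = 7/70 = 0.100.
Difference = 0.100 − 0.088 = 0.012.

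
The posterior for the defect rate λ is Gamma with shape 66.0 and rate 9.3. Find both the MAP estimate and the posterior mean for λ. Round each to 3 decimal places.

MAP: 6.989. Posterior mean: 7.097.

Mode = (α−1)/β = 65.0/9.3 = 6.989.
Mean = α/β = 66.0/9.3 = 7.097.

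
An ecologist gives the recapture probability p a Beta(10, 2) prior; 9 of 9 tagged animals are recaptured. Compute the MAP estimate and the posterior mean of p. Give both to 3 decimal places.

Posterior: Beta(10+9, 2+0) = Beta(19, 2).
Mode = (19−1)/(19+2−2) = 18/19 = 0.947.
Mean = 19/(19+2) = 19/21 = 0.905.

MAP = 0.947, posterior mean = 0.905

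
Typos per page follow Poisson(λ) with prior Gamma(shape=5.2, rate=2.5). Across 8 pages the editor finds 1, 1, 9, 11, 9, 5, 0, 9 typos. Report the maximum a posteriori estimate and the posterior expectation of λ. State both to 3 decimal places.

maximum a posteriori estimate = 4.686, posterior expectation = 4.781

Σ counts = 45. Posterior: Gamma(shape = 5.2+45 = 50.2, rate = 2.5+8 = 10.5).
Mode = (α−1)/β = 49.2/10.5 = 4.686.
Mean = α/β = 50.2/10.5 = 4.781.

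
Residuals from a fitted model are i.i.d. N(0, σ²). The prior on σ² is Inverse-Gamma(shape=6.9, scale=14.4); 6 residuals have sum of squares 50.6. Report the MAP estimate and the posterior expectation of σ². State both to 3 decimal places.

MAP estimate = 3.642, posterior expectation = 4.461

Posterior: Inverse-Gamma(shape = 6.9+6/2 = 9.9, scale = 14.4+50.6/2 = 39.7).
Mode = β/(α+1) = 39.7/10.9 = 3.642.
Mean = β/(α−1) = 39.7/8.9 = 4.461.
Mean > mode: the posterior has a right tail.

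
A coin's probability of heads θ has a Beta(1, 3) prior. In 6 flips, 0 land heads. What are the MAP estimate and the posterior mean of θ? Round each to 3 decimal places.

Posterior: Beta(1+0, 3+6) = Beta(1, 9).
Since α = 1 ≤ 1 and β > 1, the Beta density is monotone decreasing on [0,1]; the mode is at 0.
Mean = 1/(1+9) = 0.100.
The mean is pulled above the mode by the posterior's right skew.

MAP = 0.000, posterior mean = 0.100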